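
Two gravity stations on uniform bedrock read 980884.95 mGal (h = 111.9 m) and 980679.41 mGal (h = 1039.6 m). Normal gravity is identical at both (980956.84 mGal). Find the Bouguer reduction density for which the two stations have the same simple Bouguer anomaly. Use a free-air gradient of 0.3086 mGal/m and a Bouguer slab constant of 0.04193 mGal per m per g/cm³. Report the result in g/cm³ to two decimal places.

Δg_obs = 980679.41 − 980884.95 = -205.54 mGal over Δh = 1039.6 − 111.9 = 927.7 m
Equal Bouguer anomalies ⇒ Δg_obs + (0.3086 − 0.04193ρ)·Δh = 0
0.3086 − 0.04193ρ = −Δg_obs/Δh = 0.22156
ρ = (0.3086 − 0.22156) / 0.04193 = 2.08 g/cm³

2.08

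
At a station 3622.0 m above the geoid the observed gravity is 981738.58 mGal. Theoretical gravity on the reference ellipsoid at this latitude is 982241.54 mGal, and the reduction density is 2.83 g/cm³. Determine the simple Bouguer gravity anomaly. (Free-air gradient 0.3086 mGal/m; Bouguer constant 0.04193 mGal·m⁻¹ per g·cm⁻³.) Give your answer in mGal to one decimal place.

Free-air correction = 0.3086 × 3622.0 = 1117.75 mGal
Free-air anomaly = 981738.58 − 982241.54 + (1117.75) = 614.79 mGal
Bouguer slab correction = 0.04193 × 2.83 × 3622.0 = 429.79 mGal
Simple Bouguer anomaly = 614.79 − (429.79) = 185.00 mGal

185.0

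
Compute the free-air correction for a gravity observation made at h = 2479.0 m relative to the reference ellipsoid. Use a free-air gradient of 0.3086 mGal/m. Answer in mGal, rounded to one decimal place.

Free-air correction = 0.3086 × 2479.0 = 765.0 mGal

765.0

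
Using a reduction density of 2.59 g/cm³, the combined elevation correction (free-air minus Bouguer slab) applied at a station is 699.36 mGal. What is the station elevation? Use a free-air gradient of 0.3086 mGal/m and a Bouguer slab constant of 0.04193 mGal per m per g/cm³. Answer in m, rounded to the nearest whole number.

Combined gradient = 0.3086 − 0.04193 × 2.59 = 0.2000013 mGal/m
h = 699.36 / 0.2000013 = 3496.78 m

3497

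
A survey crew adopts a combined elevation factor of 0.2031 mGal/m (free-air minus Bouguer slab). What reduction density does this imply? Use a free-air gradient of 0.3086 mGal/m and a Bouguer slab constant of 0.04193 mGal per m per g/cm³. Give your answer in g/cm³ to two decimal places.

2.52

0.2031 = 0.3086 − 0.04193 × ρ
ρ = (0.3086 − 0.2031) / 0.04193 = 2.52 g/cm³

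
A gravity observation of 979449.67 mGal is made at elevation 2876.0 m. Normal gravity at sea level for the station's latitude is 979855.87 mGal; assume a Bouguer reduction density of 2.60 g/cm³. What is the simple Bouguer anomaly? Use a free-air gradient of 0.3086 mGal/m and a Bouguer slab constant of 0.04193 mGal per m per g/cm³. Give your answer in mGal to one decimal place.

167.8

Free-air correction = 0.3086 × 2876.0 = 887.53 mGal
Free-air anomaly = 979449.67 − 979855.87 + (887.53) = 481.33 mGal
Bouguer slab correction = 0.04193 × 2.60 × 2876.0 = 313.54 mGal
Simple Bouguer anomaly = 481.33 − (313.54) = 167.79 mGal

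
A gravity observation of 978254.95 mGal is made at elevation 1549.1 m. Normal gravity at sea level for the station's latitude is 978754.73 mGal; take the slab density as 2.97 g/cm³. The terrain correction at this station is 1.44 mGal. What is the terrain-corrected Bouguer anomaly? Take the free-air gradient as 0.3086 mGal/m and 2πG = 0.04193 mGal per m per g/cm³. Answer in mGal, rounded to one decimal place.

-213.2

Free-air correction = 0.3086 × 1549.1 = 478.05 mGal
Free-air anomaly = 978254.95 − 978754.73 + (478.05) = -21.73 mGal
Bouguer slab correction = 0.04193 × 2.97 × 1549.1 = 192.91 mGal
Simple Bouguer anomaly = -21.73 − (192.91) = -214.64 mGal
Complete Bouguer anomaly = -214.64 + 1.44 = -213.20 mGal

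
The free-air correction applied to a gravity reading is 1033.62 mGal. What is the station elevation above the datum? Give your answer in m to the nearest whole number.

3349

h = 1033.62 / 0.3086 = 3349.38 m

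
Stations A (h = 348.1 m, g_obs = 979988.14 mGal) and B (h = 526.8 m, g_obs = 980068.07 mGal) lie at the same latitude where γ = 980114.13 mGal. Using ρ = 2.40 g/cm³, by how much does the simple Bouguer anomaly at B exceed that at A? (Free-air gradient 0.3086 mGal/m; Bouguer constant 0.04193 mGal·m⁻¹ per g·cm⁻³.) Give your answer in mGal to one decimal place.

Δg_SB(A) = 979988.14 − 980114.13 + 0.3086×348.1 − 0.04193×2.40×348.1 = -53.60 mGal
Δg_SB(B) = 980068.07 − 980114.13 + 0.3086×526.8 − 0.04193×2.40×526.8 = 63.50 mGal
Difference = 63.50 − (-53.60) = 117.10 mGal

117.1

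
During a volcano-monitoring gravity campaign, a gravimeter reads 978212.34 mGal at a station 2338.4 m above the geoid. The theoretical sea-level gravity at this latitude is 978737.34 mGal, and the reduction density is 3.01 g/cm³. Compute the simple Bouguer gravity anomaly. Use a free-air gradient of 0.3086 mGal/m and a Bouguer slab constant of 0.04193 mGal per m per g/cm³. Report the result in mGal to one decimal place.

-98.5

Free-air correction = 0.3086 × 2338.4 = 721.63 mGal
Free-air anomaly = 978212.34 − 978737.34 + (721.63) = 196.63 mGal
Bouguer slab correction = 0.04193 × 3.01 × 2338.4 = 295.13 mGal
Simple Bouguer anomaly = 196.63 − (295.13) = -98.50 mGal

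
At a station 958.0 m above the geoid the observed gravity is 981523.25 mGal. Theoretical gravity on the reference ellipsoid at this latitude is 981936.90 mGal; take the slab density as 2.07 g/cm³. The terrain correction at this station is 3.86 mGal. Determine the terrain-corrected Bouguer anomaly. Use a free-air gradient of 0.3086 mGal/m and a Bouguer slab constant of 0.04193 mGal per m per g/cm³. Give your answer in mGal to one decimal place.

-197.3

Free-air correction = 0.3086 × 958.0 = 295.64 mGal
Free-air anomaly = 981523.25 − 981936.90 + (295.64) = -118.01 mGal
Bouguer slab correction = 0.04193 × 2.07 × 958.0 = 83.15 mGal
Simple Bouguer anomaly = -118.01 − (83.15) = -201.16 mGal
Complete Bouguer anomaly = -201.16 + 3.86 = -197.30 mGal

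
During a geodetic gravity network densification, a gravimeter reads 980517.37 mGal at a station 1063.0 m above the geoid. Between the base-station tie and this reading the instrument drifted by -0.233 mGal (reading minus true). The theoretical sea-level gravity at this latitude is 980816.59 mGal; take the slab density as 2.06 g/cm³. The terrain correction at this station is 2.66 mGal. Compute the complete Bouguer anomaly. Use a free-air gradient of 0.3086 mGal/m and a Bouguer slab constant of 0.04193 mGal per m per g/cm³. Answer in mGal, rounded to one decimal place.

Drift-corrected reading = 980517.37 − (-0.233) = 980517.603 mGal
Free-air correction = 0.3086 × 1063.0 = 328.04 mGal
Free-air anomaly = 980517.603 − 980816.59 + (328.04) = 29.053 mGal
Bouguer slab correction = 0.04193 × 2.06 × 1063.0 = 91.82 mGal
Simple Bouguer anomaly = 29.053 − (91.82) = -62.767 mGal
Complete Bouguer anomaly = -62.767 + 2.66 = -60.107 mGal

-60.1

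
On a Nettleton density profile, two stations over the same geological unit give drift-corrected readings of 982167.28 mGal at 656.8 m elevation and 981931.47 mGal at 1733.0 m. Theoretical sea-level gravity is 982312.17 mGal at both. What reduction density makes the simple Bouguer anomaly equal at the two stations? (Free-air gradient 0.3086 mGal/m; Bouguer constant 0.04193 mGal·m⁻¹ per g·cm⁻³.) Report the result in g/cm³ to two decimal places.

Δg_obs = 981931.47 − 982167.28 = -235.81 mGal over Δh = 1733.0 − 656.8 = 1076.2 m
Equal Bouguer anomalies ⇒ Δg_obs + (0.3086 − 0.04193ρ)·Δh = 0
0.3086 − 0.04193ρ = −Δg_obs/Δh = 0.21911
ρ = (0.3086 − 0.21911) / 0.04193 = 2.13 g/cm³

2.13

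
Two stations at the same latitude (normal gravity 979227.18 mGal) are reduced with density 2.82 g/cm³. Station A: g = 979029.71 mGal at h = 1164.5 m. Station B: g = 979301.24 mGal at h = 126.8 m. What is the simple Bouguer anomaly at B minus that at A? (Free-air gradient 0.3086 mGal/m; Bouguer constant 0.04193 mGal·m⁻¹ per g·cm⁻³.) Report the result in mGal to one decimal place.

Δg_SB(A) = 979029.71 − 979227.18 + 0.3086×1164.5 − 0.04193×2.82×1164.5 = 24.20 mGal
Δg_SB(B) = 979301.24 − 979227.18 + 0.3086×126.8 − 0.04193×2.82×126.8 = 98.20 mGal
Difference = 98.20 − (24.20) = 74.00 mGal

74.0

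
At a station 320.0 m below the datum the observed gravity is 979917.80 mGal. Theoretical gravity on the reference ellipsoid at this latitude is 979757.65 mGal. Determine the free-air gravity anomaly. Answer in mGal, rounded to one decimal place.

61.4

Free-air correction = 0.3086 × -320.0 = -98.75 mGal
Free-air anomaly = 979917.80 − 979757.65 + (-98.75) = 61.40 mGal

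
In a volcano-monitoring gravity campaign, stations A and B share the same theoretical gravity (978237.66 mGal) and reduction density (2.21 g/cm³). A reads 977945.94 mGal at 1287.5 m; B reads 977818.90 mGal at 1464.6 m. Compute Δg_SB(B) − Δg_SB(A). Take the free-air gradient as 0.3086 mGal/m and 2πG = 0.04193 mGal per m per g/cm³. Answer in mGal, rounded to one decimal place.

Δg_SB(A) = 977945.94 − 978237.66 + 0.3086×1287.5 − 0.04193×2.21×1287.5 = -13.70 mGal
Δg_SB(B) = 977818.90 − 978237.66 + 0.3086×1464.6 − 0.04193×2.21×1464.6 = -102.50 mGal
Difference = -102.50 − (-13.70) = -88.80 mGal

-88.8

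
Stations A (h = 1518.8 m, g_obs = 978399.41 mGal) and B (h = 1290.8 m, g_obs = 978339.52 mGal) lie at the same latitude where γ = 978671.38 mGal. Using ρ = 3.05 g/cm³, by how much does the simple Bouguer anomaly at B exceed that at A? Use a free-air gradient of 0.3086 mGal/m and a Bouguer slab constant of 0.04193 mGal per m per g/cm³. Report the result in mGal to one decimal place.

Δg_SB(A) = 978399.41 − 978671.38 + 0.3086×1518.8 − 0.04193×3.05×1518.8 = 2.50 mGal
Δg_SB(B) = 978339.52 − 978671.38 + 0.3086×1290.8 − 0.04193×3.05×1290.8 = -98.60 mGal
Difference = -98.60 − (2.50) = -101.10 mGal

-101.1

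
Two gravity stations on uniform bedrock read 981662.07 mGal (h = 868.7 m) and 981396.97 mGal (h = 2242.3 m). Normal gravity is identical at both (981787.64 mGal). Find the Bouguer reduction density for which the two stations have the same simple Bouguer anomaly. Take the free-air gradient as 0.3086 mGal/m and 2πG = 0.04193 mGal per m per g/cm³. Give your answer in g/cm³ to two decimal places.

Δg_obs = 981396.97 − 981662.07 = -265.10 mGal over Δh = 2242.3 − 868.7 = 1373.6 m
Equal Bouguer anomalies ⇒ Δg_obs + (0.3086 − 0.04193ρ)·Δh = 0
0.3086 − 0.04193ρ = −Δg_obs/Δh = 0.19300
ρ = (0.3086 − 0.19300) / 0.04193 = 2.76 g/cm³

2.76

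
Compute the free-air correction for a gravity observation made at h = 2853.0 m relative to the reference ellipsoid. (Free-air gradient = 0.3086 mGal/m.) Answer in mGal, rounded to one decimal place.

Free-air correction = 0.3086 × 2853.0 = 880.4 mGal

880.4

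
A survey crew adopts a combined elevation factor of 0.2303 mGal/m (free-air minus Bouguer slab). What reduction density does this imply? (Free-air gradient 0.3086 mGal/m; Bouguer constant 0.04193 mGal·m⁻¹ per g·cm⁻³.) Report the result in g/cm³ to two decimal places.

0.2303 = 0.3086 − 0.04193 × ρ
ρ = (0.3086 − 0.2303) / 0.04193 = 1.87 g/cm³

1.87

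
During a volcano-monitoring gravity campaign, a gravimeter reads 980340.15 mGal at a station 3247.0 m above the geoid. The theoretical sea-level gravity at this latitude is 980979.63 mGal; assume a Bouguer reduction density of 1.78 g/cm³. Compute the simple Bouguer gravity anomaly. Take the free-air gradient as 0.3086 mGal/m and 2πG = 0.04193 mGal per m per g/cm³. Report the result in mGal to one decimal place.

Free-air correction = 0.3086 × 3247.0 = 1002.02 mGal
Free-air anomaly = 980340.15 − 980979.63 + (1002.02) = 362.54 mGal
Bouguer slab correction = 0.04193 × 1.78 × 3247.0 = 242.34 mGal
Simple Bouguer anomaly = 362.54 − (242.34) = 120.20 mGal

120.2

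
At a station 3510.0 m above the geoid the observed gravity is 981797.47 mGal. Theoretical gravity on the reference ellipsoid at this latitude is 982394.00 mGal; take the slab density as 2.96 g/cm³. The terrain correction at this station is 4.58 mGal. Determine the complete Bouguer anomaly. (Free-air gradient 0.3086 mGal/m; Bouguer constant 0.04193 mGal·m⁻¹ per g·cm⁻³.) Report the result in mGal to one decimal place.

55.6

Free-air correction = 0.3086 × 3510.0 = 1083.19 mGal
Free-air anomaly = 981797.47 − 982394.00 + (1083.19) = 486.66 mGal
Bouguer slab correction = 0.04193 × 2.96 × 3510.0 = 435.64 mGal
Simple Bouguer anomaly = 486.66 − (435.64) = 51.02 mGal
Complete Bouguer anomaly = 51.02 + 4.58 = 55.60 mGal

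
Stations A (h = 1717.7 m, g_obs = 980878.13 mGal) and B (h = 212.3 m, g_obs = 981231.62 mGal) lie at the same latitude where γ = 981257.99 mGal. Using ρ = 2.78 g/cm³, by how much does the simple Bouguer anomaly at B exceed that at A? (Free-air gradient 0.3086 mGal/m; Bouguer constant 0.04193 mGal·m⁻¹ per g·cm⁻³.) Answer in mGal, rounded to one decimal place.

Δg_SB(A) = 980878.13 − 981257.99 + 0.3086×1717.7 − 0.04193×2.78×1717.7 = -50.00 mGal
Δg_SB(B) = 981231.62 − 981257.99 + 0.3086×212.3 − 0.04193×2.78×212.3 = 14.40 mGal
Difference = 14.40 − (-50.00) = 64.40 mGal

64.4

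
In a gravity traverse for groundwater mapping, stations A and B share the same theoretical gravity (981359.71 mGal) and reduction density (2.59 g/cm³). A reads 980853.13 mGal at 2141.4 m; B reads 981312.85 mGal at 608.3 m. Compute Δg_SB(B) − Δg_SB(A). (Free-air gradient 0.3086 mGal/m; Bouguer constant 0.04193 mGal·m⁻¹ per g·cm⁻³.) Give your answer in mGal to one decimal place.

Δg_SB(A) = 980853.13 − 981359.71 + 0.3086×2141.4 − 0.04193×2.59×2141.4 = -78.30 mGal
Δg_SB(B) = 981312.85 − 981359.71 + 0.3086×608.3 − 0.04193×2.59×608.3 = 74.80 mGal
Difference = 74.80 − (-78.30) = 153.10 mGal

153.1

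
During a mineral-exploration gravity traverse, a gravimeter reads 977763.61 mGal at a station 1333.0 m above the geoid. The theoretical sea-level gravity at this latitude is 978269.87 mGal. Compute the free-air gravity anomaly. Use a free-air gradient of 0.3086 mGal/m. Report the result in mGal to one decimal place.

Free-air correction = 0.3086 × 1333.0 = 411.36 mGal
Free-air anomaly = 977763.61 − 978269.87 + (411.36) = -94.90 mGal

-94.9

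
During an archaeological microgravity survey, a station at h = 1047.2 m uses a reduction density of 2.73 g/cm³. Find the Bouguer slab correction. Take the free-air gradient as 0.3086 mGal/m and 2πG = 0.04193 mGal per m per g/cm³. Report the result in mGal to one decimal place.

119.9

Bouguer slab correction = 0.04193 × 2.73 × 1047.2 = 119.9 mGal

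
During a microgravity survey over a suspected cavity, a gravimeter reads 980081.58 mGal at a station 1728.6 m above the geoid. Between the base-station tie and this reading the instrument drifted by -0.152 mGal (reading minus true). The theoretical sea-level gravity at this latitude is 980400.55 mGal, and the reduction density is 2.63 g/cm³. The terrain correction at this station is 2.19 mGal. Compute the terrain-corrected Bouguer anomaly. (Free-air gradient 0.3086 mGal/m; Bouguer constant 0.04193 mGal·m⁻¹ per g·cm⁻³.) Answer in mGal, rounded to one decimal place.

26.2

Drift-corrected reading = 980081.58 − (-0.152) = 980081.732 mGal
Free-air correction = 0.3086 × 1728.6 = 533.45 mGal
Free-air anomaly = 980081.732 − 980400.55 + (533.45) = 214.632 mGal
Bouguer slab correction = 0.04193 × 2.63 × 1728.6 = 190.62 mGal
Simple Bouguer anomaly = 214.632 − (190.62) = 24.012 mGal
Complete Bouguer anomaly = 24.012 + 2.19 = 26.202 mGal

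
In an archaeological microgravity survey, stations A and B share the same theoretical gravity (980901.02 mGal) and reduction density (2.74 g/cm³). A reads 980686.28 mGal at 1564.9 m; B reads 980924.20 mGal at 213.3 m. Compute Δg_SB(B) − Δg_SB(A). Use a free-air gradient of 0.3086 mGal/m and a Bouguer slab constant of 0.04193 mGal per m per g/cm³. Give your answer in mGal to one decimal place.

Δg_SB(A) = 980686.28 − 980901.02 + 0.3086×1564.9 − 0.04193×2.74×1564.9 = 88.40 mGal
Δg_SB(B) = 980924.20 − 980901.02 + 0.3086×213.3 − 0.04193×2.74×213.3 = 64.50 mGal
Difference = 64.50 − (88.40) = -23.90 mGal

-23.9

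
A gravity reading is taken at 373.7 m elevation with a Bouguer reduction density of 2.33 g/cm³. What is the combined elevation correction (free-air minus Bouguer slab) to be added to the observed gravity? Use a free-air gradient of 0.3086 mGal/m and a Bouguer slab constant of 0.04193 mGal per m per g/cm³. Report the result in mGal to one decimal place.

Combined gradient = 0.3086 − 0.04193 × 2.33 = 0.2109031 mGal/m
Combined elevation correction = 0.2109031 × 373.7 = 78.8 mGal

78.8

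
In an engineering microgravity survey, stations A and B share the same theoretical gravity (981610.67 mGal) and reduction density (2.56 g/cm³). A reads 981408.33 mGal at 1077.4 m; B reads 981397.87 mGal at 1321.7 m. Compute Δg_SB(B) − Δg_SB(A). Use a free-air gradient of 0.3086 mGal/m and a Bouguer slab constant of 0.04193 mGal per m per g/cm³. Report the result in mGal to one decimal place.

38.7

Δg_SB(A) = 981408.33 − 981610.67 + 0.3086×1077.4 − 0.04193×2.56×1077.4 = 14.50 mGal
Δg_SB(B) = 981397.87 − 981610.67 + 0.3086×1321.7 − 0.04193×2.56×1321.7 = 53.20 mGal
Difference = 53.20 − (14.50) = 38.70 mGal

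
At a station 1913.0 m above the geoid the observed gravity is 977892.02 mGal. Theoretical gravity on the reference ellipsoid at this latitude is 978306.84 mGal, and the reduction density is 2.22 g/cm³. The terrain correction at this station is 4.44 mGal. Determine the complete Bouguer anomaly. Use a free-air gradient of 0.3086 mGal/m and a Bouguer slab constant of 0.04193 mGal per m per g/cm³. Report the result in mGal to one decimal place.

1.9

Free-air correction = 0.3086 × 1913.0 = 590.35 mGal
Free-air anomaly = 977892.02 − 978306.84 + (590.35) = 175.53 mGal
Bouguer slab correction = 0.04193 × 2.22 × 1913.0 = 178.07 mGal
Simple Bouguer anomaly = 175.53 − (178.07) = -2.54 mGal
Complete Bouguer anomaly = -2.54 + 4.44 = 1.90 mGal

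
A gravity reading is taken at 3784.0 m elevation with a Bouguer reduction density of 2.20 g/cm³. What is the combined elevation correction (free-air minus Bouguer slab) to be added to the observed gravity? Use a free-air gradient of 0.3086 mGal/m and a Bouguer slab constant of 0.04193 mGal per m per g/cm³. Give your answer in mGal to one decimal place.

818.7

Combined gradient = 0.3086 − 0.04193 × 2.20 = 0.2163540 mGal/m
Combined elevation correction = 0.2163540 × 3784.0 = 818.7 mGal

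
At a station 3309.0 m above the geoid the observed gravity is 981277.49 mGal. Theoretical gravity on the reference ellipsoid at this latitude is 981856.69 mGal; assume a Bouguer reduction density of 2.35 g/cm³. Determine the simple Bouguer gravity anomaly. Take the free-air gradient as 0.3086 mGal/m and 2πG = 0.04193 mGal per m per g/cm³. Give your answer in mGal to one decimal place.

115.9

Free-air correction = 0.3086 × 3309.0 = 1021.16 mGal
Free-air anomaly = 981277.49 − 981856.69 + (1021.16) = 441.96 mGal
Bouguer slab correction = 0.04193 × 2.35 × 3309.0 = 326.05 mGal
Simple Bouguer anomaly = 441.96 − (326.05) = 115.91 mGal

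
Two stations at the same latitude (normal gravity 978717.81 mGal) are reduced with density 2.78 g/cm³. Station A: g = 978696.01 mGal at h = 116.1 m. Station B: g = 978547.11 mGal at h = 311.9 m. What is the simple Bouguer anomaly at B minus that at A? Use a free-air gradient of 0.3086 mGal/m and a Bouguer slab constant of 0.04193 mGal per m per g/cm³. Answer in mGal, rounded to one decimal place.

-111.3

Δg_SB(A) = 978696.01 − 978717.81 + 0.3086×116.1 − 0.04193×2.78×116.1 = 0.50 mGal
Δg_SB(B) = 978547.11 − 978717.81 + 0.3086×311.9 − 0.04193×2.78×311.9 = -110.80 mGal
Difference = -110.80 − (0.50) = -111.30 mGal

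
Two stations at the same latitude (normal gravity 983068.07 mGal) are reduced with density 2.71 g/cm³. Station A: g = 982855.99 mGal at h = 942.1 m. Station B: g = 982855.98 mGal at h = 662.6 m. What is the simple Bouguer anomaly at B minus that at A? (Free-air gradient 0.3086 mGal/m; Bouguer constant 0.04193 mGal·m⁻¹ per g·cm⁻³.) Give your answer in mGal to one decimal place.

-54.5

Δg_SB(A) = 982855.99 − 983068.07 + 0.3086×942.1 − 0.04193×2.71×942.1 = -28.40 mGal
Δg_SB(B) = 982855.98 − 983068.07 + 0.3086×662.6 − 0.04193×2.71×662.6 = -82.90 mGal
Difference = -82.90 − (-28.40) = -54.50 mGal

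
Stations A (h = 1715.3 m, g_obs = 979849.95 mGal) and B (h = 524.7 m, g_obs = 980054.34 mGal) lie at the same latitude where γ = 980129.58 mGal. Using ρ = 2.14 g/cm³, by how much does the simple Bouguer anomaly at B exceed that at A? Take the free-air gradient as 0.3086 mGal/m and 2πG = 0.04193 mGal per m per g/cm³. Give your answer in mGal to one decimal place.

Δg_SB(A) = 979849.95 − 980129.58 + 0.3086×1715.3 − 0.04193×2.14×1715.3 = 95.80 mGal
Δg_SB(B) = 980054.34 − 980129.58 + 0.3086×524.7 − 0.04193×2.14×524.7 = 39.60 mGal
Difference = 39.60 − (95.80) = -56.20 mGal

-56.2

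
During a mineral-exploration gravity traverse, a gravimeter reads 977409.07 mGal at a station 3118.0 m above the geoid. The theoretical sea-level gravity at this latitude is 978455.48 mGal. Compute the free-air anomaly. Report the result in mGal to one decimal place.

Free-air correction = 0.3086 × 3118.0 = 962.21 mGal
Free-air anomaly = 977409.07 − 978455.48 + (962.21) = -84.20 mGal

-84.2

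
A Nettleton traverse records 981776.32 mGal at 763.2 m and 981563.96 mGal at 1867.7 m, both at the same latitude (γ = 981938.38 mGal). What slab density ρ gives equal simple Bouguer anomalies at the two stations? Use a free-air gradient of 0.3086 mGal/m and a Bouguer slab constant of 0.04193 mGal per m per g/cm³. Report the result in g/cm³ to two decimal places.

Δg_obs = 981563.96 − 981776.32 = -212.36 mGal over Δh = 1867.7 − 763.2 = 1104.5 m
Equal Bouguer anomalies ⇒ Δg_obs + (0.3086 − 0.04193ρ)·Δh = 0
0.3086 − 0.04193ρ = −Δg_obs/Δh = 0.19227
ρ = (0.3086 − 0.19227) / 0.04193 = 2.77 g/cm³

2.77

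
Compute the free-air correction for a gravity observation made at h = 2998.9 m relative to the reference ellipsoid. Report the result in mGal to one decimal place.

Free-air correction = 0.3086 × 2998.9 = 925.5 mGal

925.5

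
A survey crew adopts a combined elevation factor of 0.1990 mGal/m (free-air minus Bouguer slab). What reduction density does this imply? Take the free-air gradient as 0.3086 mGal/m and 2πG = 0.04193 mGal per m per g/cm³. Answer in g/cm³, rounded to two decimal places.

2.61

0.1990 = 0.3086 − 0.04193 × ρ
ρ = (0.3086 − 0.1990) / 0.04193 = 2.61 g/cm³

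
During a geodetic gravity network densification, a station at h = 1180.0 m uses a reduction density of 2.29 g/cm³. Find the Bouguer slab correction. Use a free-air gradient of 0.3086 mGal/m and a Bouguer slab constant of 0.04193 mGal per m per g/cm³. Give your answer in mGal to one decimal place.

Bouguer slab correction = 0.04193 × 2.29 × 1180.0 = 113.3 mGal

113.3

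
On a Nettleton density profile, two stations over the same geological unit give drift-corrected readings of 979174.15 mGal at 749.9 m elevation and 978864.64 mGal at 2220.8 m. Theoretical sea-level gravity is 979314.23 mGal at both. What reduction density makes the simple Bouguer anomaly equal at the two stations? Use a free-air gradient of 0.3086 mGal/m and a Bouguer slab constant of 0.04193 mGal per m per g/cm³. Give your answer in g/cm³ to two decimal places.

2.34

Δg_obs = 978864.64 − 979174.15 = -309.51 mGal over Δh = 2220.8 − 749.9 = 1470.9 m
Equal Bouguer anomalies ⇒ Δg_obs + (0.3086 − 0.04193ρ)·Δh = 0
0.3086 − 0.04193ρ = −Δg_obs/Δh = 0.21042
ρ = (0.3086 − 0.21042) / 0.04193 = 2.34 g/cm³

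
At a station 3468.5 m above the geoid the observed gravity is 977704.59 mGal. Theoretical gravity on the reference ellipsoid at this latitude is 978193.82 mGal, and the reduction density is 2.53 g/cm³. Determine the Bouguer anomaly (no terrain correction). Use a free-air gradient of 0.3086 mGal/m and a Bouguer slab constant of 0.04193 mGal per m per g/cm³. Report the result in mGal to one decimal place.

Free-air correction = 0.3086 × 3468.5 = 1070.38 mGal
Free-air anomaly = 977704.59 − 978193.82 + (1070.38) = 581.15 mGal
Bouguer slab correction = 0.04193 × 2.53 × 3468.5 = 367.95 mGal
Simple Bouguer anomaly = 581.15 − (367.95) = 213.20 mGal

213.2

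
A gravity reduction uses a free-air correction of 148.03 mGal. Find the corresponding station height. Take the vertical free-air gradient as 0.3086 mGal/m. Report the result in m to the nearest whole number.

h = 148.03 / 0.3086 = 479.68 m

480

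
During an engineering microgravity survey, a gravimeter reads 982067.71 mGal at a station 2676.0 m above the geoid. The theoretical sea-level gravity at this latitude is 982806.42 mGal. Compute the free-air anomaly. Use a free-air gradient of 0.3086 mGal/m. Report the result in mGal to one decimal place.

Free-air correction = 0.3086 × 2676.0 = 825.81 mGal
Free-air anomaly = 982067.71 − 982806.42 + (825.81) = 87.10 mGal

87.1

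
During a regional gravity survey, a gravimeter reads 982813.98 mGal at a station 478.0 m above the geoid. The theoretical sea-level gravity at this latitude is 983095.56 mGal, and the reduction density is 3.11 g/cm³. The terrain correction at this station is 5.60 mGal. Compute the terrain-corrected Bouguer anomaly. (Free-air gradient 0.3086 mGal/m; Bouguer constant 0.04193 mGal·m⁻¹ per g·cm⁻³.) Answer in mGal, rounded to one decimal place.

-190.8

Free-air correction = 0.3086 × 478.0 = 147.51 mGal
Free-air anomaly = 982813.98 − 983095.56 + (147.51) = -134.07 mGal
Bouguer slab correction = 0.04193 × 3.11 × 478.0 = 62.33 mGal
Simple Bouguer anomaly = -134.07 − (62.33) = -196.40 mGal
Complete Bouguer anomaly = -196.40 + 5.60 = -190.80 mGal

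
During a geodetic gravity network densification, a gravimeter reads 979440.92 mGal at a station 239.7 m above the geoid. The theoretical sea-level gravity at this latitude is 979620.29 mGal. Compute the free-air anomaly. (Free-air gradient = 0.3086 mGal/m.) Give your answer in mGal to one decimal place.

-105.4

Free-air correction = 0.3086 × 239.7 = 73.97 mGal
Free-air anomaly = 979440.92 − 979620.29 + (73.97) = -105.40 mGal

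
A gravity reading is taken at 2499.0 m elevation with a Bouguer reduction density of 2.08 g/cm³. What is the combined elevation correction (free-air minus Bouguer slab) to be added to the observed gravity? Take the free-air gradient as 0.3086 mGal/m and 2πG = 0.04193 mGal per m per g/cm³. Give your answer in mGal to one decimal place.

553.2

Combined gradient = 0.3086 − 0.04193 × 2.08 = 0.2213856 mGal/m
Combined elevation correction = 0.2213856 × 2499.0 = 553.2 mGal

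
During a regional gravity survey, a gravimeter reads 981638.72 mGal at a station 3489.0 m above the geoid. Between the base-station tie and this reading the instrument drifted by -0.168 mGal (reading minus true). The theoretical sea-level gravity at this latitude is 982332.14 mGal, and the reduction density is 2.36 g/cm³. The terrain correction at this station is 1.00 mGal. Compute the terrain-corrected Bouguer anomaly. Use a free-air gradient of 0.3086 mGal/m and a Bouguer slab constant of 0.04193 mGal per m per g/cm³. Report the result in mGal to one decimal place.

Drift-corrected reading = 981638.72 − (-0.168) = 981638.888 mGal
Free-air correction = 0.3086 × 3489.0 = 1076.71 mGal
Free-air anomaly = 981638.888 − 982332.14 + (1076.71) = 383.458 mGal
Bouguer slab correction = 0.04193 × 2.36 × 3489.0 = 345.25 mGal
Simple Bouguer anomaly = 383.458 − (345.25) = 38.208 mGal
Complete Bouguer anomaly = 38.208 + 1.00 = 39.208 mGal

39.2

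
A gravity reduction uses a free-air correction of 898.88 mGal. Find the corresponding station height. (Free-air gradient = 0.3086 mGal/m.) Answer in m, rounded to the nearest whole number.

h = 898.88 / 0.3086 = 2912.77 m

2913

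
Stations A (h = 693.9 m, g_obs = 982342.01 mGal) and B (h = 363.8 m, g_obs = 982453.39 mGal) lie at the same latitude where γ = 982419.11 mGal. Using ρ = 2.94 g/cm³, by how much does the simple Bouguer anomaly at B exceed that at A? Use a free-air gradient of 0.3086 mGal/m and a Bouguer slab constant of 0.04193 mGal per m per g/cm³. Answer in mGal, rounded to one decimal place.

50.2

Δg_SB(A) = 982342.01 − 982419.11 + 0.3086×693.9 − 0.04193×2.94×693.9 = 51.50 mGal
Δg_SB(B) = 982453.39 − 982419.11 + 0.3086×363.8 − 0.04193×2.94×363.8 = 101.70 mGal
Difference = 101.70 − (51.50) = 50.20 mGal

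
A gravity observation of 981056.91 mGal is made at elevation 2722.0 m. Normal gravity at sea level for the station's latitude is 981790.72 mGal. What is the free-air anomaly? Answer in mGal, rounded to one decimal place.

Free-air correction = 0.3086 × 2722.0 = 840.01 mGal
Free-air anomaly = 981056.91 − 981790.72 + (840.01) = 106.20 mGal

106.2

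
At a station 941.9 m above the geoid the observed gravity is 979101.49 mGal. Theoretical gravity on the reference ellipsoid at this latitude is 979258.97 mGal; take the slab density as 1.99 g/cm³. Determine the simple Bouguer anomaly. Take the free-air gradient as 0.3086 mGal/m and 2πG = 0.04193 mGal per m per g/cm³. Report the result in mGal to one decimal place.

54.6

Free-air correction = 0.3086 × 941.9 = 290.67 mGal
Free-air anomaly = 979101.49 − 979258.97 + (290.67) = 133.19 mGal
Bouguer slab correction = 0.04193 × 1.99 × 941.9 = 78.59 mGal
Simple Bouguer anomaly = 133.19 − (78.59) = 54.60 mGal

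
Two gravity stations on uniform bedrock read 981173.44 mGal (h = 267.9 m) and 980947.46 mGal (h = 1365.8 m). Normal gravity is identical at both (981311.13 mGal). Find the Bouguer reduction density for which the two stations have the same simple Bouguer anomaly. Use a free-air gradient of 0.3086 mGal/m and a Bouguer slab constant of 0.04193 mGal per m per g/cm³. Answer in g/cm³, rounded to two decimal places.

Δg_obs = 980947.46 − 981173.44 = -225.98 mGal over Δh = 1365.8 − 267.9 = 1097.9 m
Equal Bouguer anomalies ⇒ Δg_obs + (0.3086 − 0.04193ρ)·Δh = 0
0.3086 − 0.04193ρ = −Δg_obs/Δh = 0.20583
ρ = (0.3086 − 0.20583) / 0.04193 = 2.45 g/cm³

2.45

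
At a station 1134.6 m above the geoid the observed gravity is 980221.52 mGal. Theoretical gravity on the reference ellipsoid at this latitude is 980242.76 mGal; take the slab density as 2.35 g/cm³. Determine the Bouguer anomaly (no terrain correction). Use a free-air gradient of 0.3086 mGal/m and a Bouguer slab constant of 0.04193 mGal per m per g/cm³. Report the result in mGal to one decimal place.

217.1

Free-air correction = 0.3086 × 1134.6 = 350.14 mGal
Free-air anomaly = 980221.52 − 980242.76 + (350.14) = 328.90 mGal
Bouguer slab correction = 0.04193 × 2.35 × 1134.6 = 111.80 mGal
Simple Bouguer anomaly = 328.90 − (111.80) = 217.10 mGal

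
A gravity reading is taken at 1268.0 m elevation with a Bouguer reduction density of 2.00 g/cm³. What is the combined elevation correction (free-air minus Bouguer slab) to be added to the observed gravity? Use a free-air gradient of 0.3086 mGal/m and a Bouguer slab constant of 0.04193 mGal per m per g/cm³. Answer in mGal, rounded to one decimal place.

Combined gradient = 0.3086 − 0.04193 × 2.00 = 0.2247400 mGal/m
Combined elevation correction = 0.2247400 × 1268.0 = 285.0 mGal

285.0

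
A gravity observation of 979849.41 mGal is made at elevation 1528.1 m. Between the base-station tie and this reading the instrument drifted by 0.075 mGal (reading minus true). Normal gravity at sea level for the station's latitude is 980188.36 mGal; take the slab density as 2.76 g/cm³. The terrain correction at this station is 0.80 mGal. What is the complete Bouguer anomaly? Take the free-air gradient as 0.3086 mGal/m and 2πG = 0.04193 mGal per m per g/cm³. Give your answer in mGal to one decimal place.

-43.5

Drift-corrected reading = 979849.41 − (0.075) = 979849.335 mGal
Free-air correction = 0.3086 × 1528.1 = 471.57 mGal
Free-air anomaly = 979849.335 − 980188.36 + (471.57) = 132.545 mGal
Bouguer slab correction = 0.04193 × 2.76 × 1528.1 = 176.84 mGal
Simple Bouguer anomaly = 132.545 − (176.84) = -44.295 mGal
Complete Bouguer anomaly = -44.295 + 0.80 = -43.495 mGal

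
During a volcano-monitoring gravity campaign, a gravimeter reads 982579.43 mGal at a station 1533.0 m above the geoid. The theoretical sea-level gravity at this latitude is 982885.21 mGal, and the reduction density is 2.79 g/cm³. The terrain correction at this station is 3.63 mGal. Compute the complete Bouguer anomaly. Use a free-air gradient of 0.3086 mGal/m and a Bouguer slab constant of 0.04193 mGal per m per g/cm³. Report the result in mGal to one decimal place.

Free-air correction = 0.3086 × 1533.0 = 473.08 mGal
Free-air anomaly = 982579.43 − 982885.21 + (473.08) = 167.30 mGal
Bouguer slab correction = 0.04193 × 2.79 × 1533.0 = 179.34 mGal
Simple Bouguer anomaly = 167.30 − (179.34) = -12.04 mGal
Complete Bouguer anomaly = -12.04 + 3.63 = -8.41 mGal

-8.4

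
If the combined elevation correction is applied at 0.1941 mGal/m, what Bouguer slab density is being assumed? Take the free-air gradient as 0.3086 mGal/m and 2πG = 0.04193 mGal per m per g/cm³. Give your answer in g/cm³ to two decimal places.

0.1941 = 0.3086 − 0.04193 × ρ
ρ = (0.3086 − 0.1941) / 0.04193 = 2.73 g/cm³

2.73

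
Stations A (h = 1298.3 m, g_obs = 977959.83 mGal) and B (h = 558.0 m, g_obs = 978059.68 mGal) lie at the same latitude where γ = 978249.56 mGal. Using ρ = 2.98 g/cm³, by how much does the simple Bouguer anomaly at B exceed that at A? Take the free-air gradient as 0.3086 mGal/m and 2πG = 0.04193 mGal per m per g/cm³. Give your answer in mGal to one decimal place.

Δg_SB(A) = 977959.83 − 978249.56 + 0.3086×1298.3 − 0.04193×2.98×1298.3 = -51.30 mGal
Δg_SB(B) = 978059.68 − 978249.56 + 0.3086×558.0 − 0.04193×2.98×558.0 = -87.40 mGal
Difference = -87.40 − (-51.30) = -36.10 mGal

-36.1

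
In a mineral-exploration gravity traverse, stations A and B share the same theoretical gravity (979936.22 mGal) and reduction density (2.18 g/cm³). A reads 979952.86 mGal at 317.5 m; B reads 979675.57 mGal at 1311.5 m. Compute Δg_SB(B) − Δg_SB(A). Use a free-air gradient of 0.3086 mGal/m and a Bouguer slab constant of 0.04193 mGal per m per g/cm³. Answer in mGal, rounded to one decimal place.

Δg_SB(A) = 979952.86 − 979936.22 + 0.3086×317.5 − 0.04193×2.18×317.5 = 85.60 mGal
Δg_SB(B) = 979675.57 − 979936.22 + 0.3086×1311.5 − 0.04193×2.18×1311.5 = 24.20 mGal
Difference = 24.20 − (85.60) = -61.40 mGal

-61.4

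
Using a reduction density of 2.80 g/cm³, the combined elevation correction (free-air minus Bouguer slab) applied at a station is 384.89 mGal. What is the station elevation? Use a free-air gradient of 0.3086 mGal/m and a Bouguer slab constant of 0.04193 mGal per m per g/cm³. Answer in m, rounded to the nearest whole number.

2013

Combined gradient = 0.3086 − 0.04193 × 2.80 = 0.1911960 mGal/m
h = 384.89 / 0.1911960 = 2013.07 m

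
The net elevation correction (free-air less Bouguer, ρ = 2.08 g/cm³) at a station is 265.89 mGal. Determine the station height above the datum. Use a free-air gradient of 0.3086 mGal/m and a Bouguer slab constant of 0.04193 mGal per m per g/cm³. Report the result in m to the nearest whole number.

Combined gradient = 0.3086 − 0.04193 × 2.08 = 0.2213856 mGal/m
h = 265.89 / 0.2213856 = 1201.03 m

1201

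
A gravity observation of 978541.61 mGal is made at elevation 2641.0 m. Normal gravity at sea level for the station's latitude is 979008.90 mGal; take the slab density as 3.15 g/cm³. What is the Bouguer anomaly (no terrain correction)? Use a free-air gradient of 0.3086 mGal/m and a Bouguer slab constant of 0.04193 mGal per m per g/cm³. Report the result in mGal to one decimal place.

-1.1

Free-air correction = 0.3086 × 2641.0 = 815.01 mGal
Free-air anomaly = 978541.61 − 979008.90 + (815.01) = 347.72 mGal
Bouguer slab correction = 0.04193 × 3.15 × 2641.0 = 348.82 mGal
Simple Bouguer anomaly = 347.72 − (348.82) = -1.10 mGal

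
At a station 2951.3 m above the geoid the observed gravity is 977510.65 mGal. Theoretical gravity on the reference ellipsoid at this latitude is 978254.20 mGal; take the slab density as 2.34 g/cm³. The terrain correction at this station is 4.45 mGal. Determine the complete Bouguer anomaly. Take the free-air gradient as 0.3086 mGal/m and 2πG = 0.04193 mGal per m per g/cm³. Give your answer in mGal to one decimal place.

Free-air correction = 0.3086 × 2951.3 = 910.77 mGal
Free-air anomaly = 977510.65 − 978254.20 + (910.77) = 167.22 mGal
Bouguer slab correction = 0.04193 × 2.34 × 2951.3 = 289.57 mGal
Simple Bouguer anomaly = 167.22 − (289.57) = -122.35 mGal
Complete Bouguer anomaly = -122.35 + 4.45 = -117.90 mGal

-117.9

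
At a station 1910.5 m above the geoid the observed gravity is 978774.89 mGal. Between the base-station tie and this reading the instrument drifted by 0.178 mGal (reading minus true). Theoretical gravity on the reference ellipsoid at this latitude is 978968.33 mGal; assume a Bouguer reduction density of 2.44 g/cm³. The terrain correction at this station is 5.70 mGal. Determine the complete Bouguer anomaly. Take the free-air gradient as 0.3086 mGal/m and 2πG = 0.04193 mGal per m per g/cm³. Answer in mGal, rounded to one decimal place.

Drift-corrected reading = 978774.89 − (0.178) = 978774.712 mGal
Free-air correction = 0.3086 × 1910.5 = 589.58 mGal
Free-air anomaly = 978774.712 − 978968.33 + (589.58) = 395.962 mGal
Bouguer slab correction = 0.04193 × 2.44 × 1910.5 = 195.46 mGal
Simple Bouguer anomaly = 395.962 − (195.46) = 200.502 mGal
Complete Bouguer anomaly = 200.502 + 5.70 = 206.202 mGal

206.2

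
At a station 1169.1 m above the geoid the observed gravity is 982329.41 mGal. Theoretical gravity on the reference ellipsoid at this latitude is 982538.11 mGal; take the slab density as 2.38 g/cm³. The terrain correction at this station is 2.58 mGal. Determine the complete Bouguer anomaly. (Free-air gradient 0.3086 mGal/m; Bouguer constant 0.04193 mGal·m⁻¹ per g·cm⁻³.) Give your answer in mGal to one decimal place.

Free-air correction = 0.3086 × 1169.1 = 360.78 mGal
Free-air anomaly = 982329.41 − 982538.11 + (360.78) = 152.08 mGal
Bouguer slab correction = 0.04193 × 2.38 × 1169.1 = 116.67 mGal
Simple Bouguer anomaly = 152.08 − (116.67) = 35.41 mGal
Complete Bouguer anomaly = 35.41 + 2.58 = 37.99 mGal

38.0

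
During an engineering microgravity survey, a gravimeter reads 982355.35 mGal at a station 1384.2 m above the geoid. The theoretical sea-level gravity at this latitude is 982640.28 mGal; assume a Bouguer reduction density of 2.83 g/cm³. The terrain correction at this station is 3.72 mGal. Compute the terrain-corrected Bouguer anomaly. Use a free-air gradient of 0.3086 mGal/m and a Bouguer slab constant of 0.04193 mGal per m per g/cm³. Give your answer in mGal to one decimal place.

Free-air correction = 0.3086 × 1384.2 = 427.16 mGal
Free-air anomaly = 982355.35 − 982640.28 + (427.16) = 142.23 mGal
Bouguer slab correction = 0.04193 × 2.83 × 1384.2 = 164.25 mGal
Simple Bouguer anomaly = 142.23 − (164.25) = -22.02 mGal
Complete Bouguer anomaly = -22.02 + 3.72 = -18.30 mGal

-18.3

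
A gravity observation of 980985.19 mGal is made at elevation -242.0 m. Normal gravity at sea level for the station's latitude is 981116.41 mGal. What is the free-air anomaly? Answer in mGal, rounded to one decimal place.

-205.9

Free-air correction = 0.3086 × -242.0 = -74.68 mGal
Free-air anomaly = 980985.19 − 981116.41 + (-74.68) = -205.90 mGal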